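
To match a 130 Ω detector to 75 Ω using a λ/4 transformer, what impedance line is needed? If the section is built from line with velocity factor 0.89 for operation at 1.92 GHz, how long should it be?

Z_qwt = √(Z_0·R_L) = √(75 × 130) = √9750
λ = 0.89·c/f = 0.139 m, so l = λ/4 = 0.0348 m

Z_qwt ≈ 98.7 Ω; length ≈ 3.48 cm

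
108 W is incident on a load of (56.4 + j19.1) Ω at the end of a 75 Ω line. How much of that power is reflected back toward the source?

P_reflected ≈ 4.35 W

|Γ| = |(-18.6 + j19.1)/(131.4 + j19.1)| = 0.201
|Γ|² = 0.0403
P_refl = |Γ|²·P_inc = 4.35 W, P_del = (1 − |Γ|²)·P_inc = 104 W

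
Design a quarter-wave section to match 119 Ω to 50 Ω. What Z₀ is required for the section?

Z_qwt = √(Z_0·R_L) = √(50 × 119) = √5950

Z_qwt ≈ 77.1 Ω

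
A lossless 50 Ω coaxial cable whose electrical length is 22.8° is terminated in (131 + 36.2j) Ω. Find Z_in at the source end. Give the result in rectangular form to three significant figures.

Z_in ≈ 90.8 − j61.6 Ω

tan(βl) = tan(22.8°) = 0.42
Z_in = Z_0·(Z_L + jZ_0·tanβl)/(Z_0 + jZ_L·tanβl)
     = 50·(131 + j57.2)/(34.8 + j55.1)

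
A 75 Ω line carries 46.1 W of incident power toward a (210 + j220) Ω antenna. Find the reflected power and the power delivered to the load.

|Γ| = |(135 + j220)/(285 + j220)| = 0.717
|Γ|² = 0.514
P_refl = |Γ|²·P_inc = 23.7 W, P_del = (1 − |Γ|²)·P_inc = 22.4 W

P_reflected ≈ 23.7 W; P_delivered ≈ 22.4 W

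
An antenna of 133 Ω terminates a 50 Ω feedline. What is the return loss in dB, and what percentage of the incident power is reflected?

RL ≈ 6.87 dB; 20.6% of incident power reflected

Γ = (133 − 50)/(133 + 50) = 0.454
RL = −20·log₁₀(0.454) = 6.87 dB
P_refl/P_inc = |Γ|² = 0.206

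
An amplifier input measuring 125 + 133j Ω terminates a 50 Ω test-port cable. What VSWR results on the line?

Γ = (Z_L − Z_0)/(Z_L + Z_0) = (75 + j133)/(175 + j133)
|Γ| = 153/220 = 0.695
VSWR = (1 + |Γ|)/(1 − |Γ|) = 1.69/0.305

VSWR ≈ 5.55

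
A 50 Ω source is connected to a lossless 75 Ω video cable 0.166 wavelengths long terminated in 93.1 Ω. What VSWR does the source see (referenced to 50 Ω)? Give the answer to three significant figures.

VSWR ≈ 1.43

βl = 2π × 0.166 = 59.8°
tan(βl) = 1.72
Z_in = Z_0·(Z_L + jZ_0·tanβl)/(Z_0 + jZ_L·tanβl) = 66.3 − j12.6 Ω
Γ_s = (Z_in − Z_s)/(Z_in + Z_s) = (16.3 − j12.6)/(116 − j12.6), |Γ_s| = 0.176
VSWR = (1 + |Γ_s|)/(1 − |Γ_s|)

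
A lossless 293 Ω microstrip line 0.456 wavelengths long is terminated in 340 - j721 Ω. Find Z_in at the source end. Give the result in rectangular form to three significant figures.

Z_in ≈ 1840 − j655 Ω

βl = 2π × 0.456 = 164°
tan(βl) = tan(164°) = -0.284
Z_in = Z_0·(Z_L + jZ_0·tanβl)/(Z_0 + jZ_L·tanβl)
     = 293·(340 − j804)/(88.4 − j96.5)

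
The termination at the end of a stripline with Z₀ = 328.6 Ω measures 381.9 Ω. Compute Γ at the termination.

Γ = 0.075

Γ = (Z_L − Z_0)/(Z_L + Z_0) = (381.9 − 328.6)/(381.9 + 328.6) = 53.3/710.5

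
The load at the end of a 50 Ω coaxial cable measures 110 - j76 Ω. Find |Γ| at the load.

|Γ| ≈ 0.547

Γ = (Z_L − Z_0)/(Z_L + Z_0) = (60 − j76)/(160 − j76)
|Γ| = 96.8/177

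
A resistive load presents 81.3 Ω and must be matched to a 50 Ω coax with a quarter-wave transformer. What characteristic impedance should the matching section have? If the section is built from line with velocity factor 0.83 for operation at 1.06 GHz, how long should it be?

Z_qwt = √(Z_0·R_L) = √(50 × 81.3) = √4065
λ = 0.83·c/f = 0.235 m, so l = λ/4 = 0.0587 m

Z_qwt ≈ 63.8 Ω; length ≈ 5.87 cm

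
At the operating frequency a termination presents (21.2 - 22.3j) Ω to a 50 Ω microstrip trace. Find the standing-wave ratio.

Γ = (Z_L − Z_0)/(Z_L + Z_0) = (-28.8 − j22.3)/(71.2 − j22.3)
|Γ| = 36.4/74.6 = 0.488
VSWR = (1 + |Γ|)/(1 − |Γ|) = 1.49/0.512

VSWR ≈ 2.91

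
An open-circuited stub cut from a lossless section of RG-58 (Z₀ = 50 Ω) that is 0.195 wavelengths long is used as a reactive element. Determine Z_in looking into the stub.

Z_in ≈ −j18 Ω

βl = 2π × 0.195 = 70.2°
tan(βl) = 2.78
For an open-circuited stub, Z_in = −jZ_0·cot(βl) = −jZ_0/tan(βl)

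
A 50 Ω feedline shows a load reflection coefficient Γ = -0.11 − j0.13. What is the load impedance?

Z_L ≈ 38.9 − j10.4 Ω

Z_L = Z_0·(1 + Γ)/(1 − Γ) = 50·(0.89 − j0.13)/(1.11 + j0.13)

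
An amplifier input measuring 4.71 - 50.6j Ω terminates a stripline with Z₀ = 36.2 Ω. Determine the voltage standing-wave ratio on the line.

VSWR ≈ 22.8

Γ = (Z_L − Z_0)/(Z_L + Z_0) = (-31.49 − j50.6)/(40.91 − j50.6)
|Γ| = 59.6/65.1 = 0.916
VSWR = (1 + |Γ|)/(1 − |Γ|) = 1.92/0.0841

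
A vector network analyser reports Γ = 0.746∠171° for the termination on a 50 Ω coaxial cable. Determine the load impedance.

Z_L ≈ 7.32 + j3.85 Ω

Z_L = Z_0·(1 + Γ)/(1 − Γ) = 50·(0.263 + j0.117)/(1.74 − j0.117)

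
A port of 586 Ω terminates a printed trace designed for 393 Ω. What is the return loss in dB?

RL ≈ 14.1 dB

Γ = (586 − 393)/(586 + 393) = 0.197
RL = −20·log₁₀|Γ| = −20·log₁₀(0.197)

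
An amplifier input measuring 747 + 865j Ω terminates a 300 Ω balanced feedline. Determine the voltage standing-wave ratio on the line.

VSWR ≈ 6.07

Γ = (Z_L − Z_0)/(Z_L + Z_0) = (447 + j865)/(1047 + j865)
|Γ| = 974/1360 = 0.717
VSWR = (1 + |Γ|)/(1 − |Γ|) = 1.72/0.283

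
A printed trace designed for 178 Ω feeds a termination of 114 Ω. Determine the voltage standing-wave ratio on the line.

Γ = (114 − 178)/(114 + 178) = -0.219
VSWR = (1 + 0.219)/(1 − 0.219)

VSWR ≈ 1.56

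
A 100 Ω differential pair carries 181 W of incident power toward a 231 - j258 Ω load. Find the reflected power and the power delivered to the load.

P_reflected ≈ 86 W; P_delivered ≈ 95 W

|Γ| = |(131 − j258)/(331 − j258)| = 0.689
|Γ|² = 0.475
P_refl = |Γ|²·P_inc = 86 W, P_del = (1 − |Γ|²)·P_inc = 95 W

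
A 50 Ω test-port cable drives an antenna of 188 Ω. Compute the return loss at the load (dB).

Γ = (188 − 50)/(188 + 50) = 0.58
RL = −20·log₁₀|Γ| = −20·log₁₀(0.58)

RL ≈ 4.73 dB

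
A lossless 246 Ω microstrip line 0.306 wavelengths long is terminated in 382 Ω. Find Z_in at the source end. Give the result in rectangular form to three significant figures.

βl = 2π × 0.306 = 110°
tan(βl) = tan(110°) = -2.72
Z_in = Z_0·(Z_L + jZ_0·tanβl)/(Z_0 + jZ_L·tanβl)
     = 246·(382 − j670)/(246 − j1040)

Z_in ≈ 170 + j50.1 Ω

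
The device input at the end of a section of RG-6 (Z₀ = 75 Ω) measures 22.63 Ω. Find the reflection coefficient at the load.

Γ = -0.536

Γ = (Z_L − Z_0)/(Z_L + Z_0) = (22.63 − 75)/(22.63 + 75) = -52.37/97.63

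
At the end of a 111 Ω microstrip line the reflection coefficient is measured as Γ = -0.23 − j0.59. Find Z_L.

Z_L = Z_0·(1 + Γ)/(1 − Γ) = 111·(0.77 − j0.59)/(1.23 + j0.59)

Z_L ≈ 35.7 − j70.4 Ω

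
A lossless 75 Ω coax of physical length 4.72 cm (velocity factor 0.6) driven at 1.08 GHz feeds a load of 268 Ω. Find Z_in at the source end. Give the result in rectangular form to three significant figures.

λ = v/f = 0.6·c / 1.08 GHz = 0.167 m
βl = 2π·l/λ = 2π × 0.283 = 102°
tan(βl) = tan(102°) = -4.72
Z_in = Z_0·(Z_L + jZ_0·tanβl)/(Z_0 + jZ_L·tanβl)
     = 75·(268 − j354)/(75 − j1270)

Z_in ≈ 21.9 + j14.6 Ω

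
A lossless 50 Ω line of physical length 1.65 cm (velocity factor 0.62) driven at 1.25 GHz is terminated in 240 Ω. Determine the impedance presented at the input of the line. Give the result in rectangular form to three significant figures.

Z_in ≈ 23.8 − j53.8 Ω

λ = v/f = 0.62·c / 1.25 GHz = 0.149 m
βl = 2π·l/λ = 2π × 0.111 = 39.9°
tan(βl) = tan(39.9°) = 0.837
Z_in = Z_0·(Z_L + jZ_0·tanβl)/(Z_0 + jZ_L·tanβl)
     = 50·(240 + j41.8)/(50 + j201)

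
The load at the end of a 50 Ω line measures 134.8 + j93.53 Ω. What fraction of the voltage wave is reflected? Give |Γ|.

|Γ| ≈ 0.61

Γ = (Z_L − Z_0)/(Z_L + Z_0) = (84.8 + j93.53)/(184.8 + j93.53)
|Γ| = 126/207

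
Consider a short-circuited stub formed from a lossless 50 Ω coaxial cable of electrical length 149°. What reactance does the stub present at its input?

X_in ≈ -30 Ω (capacitive)

tan(βl) = -0.601
For a short-circuited stub, Z_in = jZ_0·tan(βl)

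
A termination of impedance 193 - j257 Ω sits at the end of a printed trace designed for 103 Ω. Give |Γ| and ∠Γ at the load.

Γ = (Z_L − Z_0)/(Z_L + Z_0) = (90 − j257)/(296 − j257)
|Γ| = 272/392 = 0.695

Γ ≈ 0.695 ∠ -29.7°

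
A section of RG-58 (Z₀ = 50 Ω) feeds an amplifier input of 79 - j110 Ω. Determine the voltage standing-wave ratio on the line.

Γ = (Z_L − Z_0)/(Z_L + Z_0) = (29 − j110)/(129 − j110)
|Γ| = 114/170 = 0.671
VSWR = (1 + |Γ|)/(1 − |Γ|) = 1.67/0.329

VSWR ≈ 5.08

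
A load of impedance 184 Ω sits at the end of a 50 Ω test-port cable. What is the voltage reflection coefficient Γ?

Γ = 0.573

Γ = (Z_L − Z_0)/(Z_L + Z_0) = (184 − 50)/(184 + 50) = 134/234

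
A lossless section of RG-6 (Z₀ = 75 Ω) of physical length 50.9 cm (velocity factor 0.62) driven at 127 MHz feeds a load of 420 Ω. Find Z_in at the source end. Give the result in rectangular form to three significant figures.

Z_in ≈ 19.7 + j50.3 Ω

λ = v/f = 0.62·c / 127 MHz = 1.46 m
βl = 2π·l/λ = 2π × 0.348 = 125°
tan(βl) = tan(125°) = -1.42
Z_in = Z_0·(Z_L + jZ_0·tanβl)/(Z_0 + jZ_L·tanβl)
     = 75·(420 − j107)/(75 − j597)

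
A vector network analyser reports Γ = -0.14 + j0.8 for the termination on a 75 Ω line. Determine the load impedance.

Z_L ≈ 13.2 + j61.9 Ω

Z_L = Z_0·(1 + Γ)/(1 − Γ) = 75·(0.86 + j0.8)/(1.14 − j0.8)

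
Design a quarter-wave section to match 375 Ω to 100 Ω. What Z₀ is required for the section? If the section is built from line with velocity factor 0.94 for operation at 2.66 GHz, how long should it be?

Z_qwt = √(Z_0·R_L) = √(100 × 375) = √37500
λ = 0.94·c/f = 0.106 m, so l = λ/4 = 0.0265 m

Z_qwt ≈ 194 Ω; length ≈ 2.65 cm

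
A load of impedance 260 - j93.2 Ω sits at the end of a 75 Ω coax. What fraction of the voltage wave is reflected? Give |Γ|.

|Γ| ≈ 0.596

Γ = (Z_L − Z_0)/(Z_L + Z_0) = (185 − j93.2)/(335 − j93.2)
|Γ| = 207/348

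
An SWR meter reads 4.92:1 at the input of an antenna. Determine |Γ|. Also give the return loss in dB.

|Γ| = (S − 1)/(S + 1) = (4.92 − 1)/(4.92 + 1) = 3.92/5.92
RL = −20·log₁₀|Γ| = −20·log₁₀(0.662)

|Γ| ≈ 0.662; return loss ≈ 3.58 dB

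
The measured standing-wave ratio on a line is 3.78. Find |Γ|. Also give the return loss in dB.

|Γ| = (S − 1)/(S + 1) = (3.78 − 1)/(3.78 + 1) = 2.78/4.78
RL = −20·log₁₀|Γ| = −20·log₁₀(0.582)

|Γ| ≈ 0.582; return loss ≈ 4.71 dB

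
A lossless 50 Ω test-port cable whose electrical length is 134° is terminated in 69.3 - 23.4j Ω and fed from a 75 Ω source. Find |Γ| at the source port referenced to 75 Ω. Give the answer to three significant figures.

tan(βl) = -1.04
Z_in = Z_0·(Z_L + jZ_0·tanβl)/(Z_0 + jZ_L·tanβl) = 61.8 + j26.1 Ω
Γ_s = (Z_in − Z_s)/(Z_in + Z_s) = (-13.2 + j26.1)/(137 + j26.1), |Γ_s| = 0.21

|Γ| ≈ 0.21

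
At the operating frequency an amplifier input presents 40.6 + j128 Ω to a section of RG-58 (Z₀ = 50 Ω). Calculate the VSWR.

VSWR ≈ 10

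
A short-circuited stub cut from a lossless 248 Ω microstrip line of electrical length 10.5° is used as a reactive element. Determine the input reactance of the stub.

tan(βl) = 0.185
For a short-circuited stub, Z_in = jZ_0·tan(βl)

X_in ≈ 46 Ω (inductive)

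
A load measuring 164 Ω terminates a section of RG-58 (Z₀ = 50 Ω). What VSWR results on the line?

VSWR ≈ 3.28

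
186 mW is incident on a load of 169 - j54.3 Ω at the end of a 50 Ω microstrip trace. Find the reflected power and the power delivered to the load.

|Γ| = |(119 − j54.3)/(219 − j54.3)| = 0.58
|Γ|² = 0.336
P_refl = |Γ|²·P_inc = 62.5 mW, P_del = (1 − |Γ|²)·P_inc = 123 mW

P_reflected ≈ 62.5 mW; P_delivered ≈ 123 mW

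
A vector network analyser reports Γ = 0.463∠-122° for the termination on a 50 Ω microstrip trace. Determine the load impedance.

Z_L ≈ 23 − j23 Ω

Z_L = Z_0·(1 + Γ)/(1 − Γ) = 50·(0.755 − j0.393)/(1.25 + j0.393)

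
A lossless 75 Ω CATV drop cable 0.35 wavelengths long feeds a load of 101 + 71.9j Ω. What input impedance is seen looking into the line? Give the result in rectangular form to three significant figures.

Z_in ≈ 33.2 + j13 Ω

βl = 2π × 0.35 = 126°
tan(βl) = tan(126°) = -1.38
Z_in = Z_0·(Z_L + jZ_0·tanβl)/(Z_0 + jZ_L·tanβl)
     = 75·(101 − j31.3)/(174 − j139)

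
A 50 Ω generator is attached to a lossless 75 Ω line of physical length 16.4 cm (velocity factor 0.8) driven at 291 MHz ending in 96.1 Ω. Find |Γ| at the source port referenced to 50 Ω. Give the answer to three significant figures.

λ = v/f = 0.8·c / 291 MHz = 0.825 m
βl = 2π·l/λ = 2π × 0.199 = 71.6°
tan(βl) = 3
Z_in = Z_0·(Z_L + jZ_0·tanβl)/(Z_0 + jZ_L·tanβl) = 60.9 − j9.14 Ω
Γ_s = (Z_in − Z_s)/(Z_in + Z_s) = (10.9 − j9.14)/(111 − j9.14), |Γ_s| = 0.128

|Γ| ≈ 0.128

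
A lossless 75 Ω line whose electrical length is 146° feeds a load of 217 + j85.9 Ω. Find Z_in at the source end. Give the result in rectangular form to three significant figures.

tan(βl) = tan(146°) = -0.675
Z_in = Z_0·(Z_L + jZ_0·tanβl)/(Z_0 + jZ_L·tanβl)
     = 75·(217 + j35.3)/(133 − j146)

Z_in ≈ 45.4 + j69.9 Ω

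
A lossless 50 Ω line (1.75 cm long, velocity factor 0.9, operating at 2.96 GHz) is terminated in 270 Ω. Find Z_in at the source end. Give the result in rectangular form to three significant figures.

λ = v/f = 0.9·c / 2.96 GHz = 0.0912 m
βl = 2π·l/λ = 2π × 0.192 = 69.1°
tan(βl) = tan(69.1°) = 2.61
Z_in = Z_0·(Z_L + jZ_0·tanβl)/(Z_0 + jZ_L·tanβl)
     = 50·(270 + j131)/(50 + j706)

Z_in ≈ 10.6 − j18.4 Ω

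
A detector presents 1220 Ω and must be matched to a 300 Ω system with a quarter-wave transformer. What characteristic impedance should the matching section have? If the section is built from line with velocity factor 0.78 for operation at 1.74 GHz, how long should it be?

Z_qwt ≈ 605 Ω; length ≈ 3.36 cm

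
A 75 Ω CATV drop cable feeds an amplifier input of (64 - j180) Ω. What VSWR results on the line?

VSWR ≈ 8.66

Γ = (Z_L − Z_0)/(Z_L + Z_0) = (-11 − j180)/(139 − j180)
|Γ| = 180/227 = 0.793
VSWR = (1 + |Γ|)/(1 − |Γ|) = 1.79/0.207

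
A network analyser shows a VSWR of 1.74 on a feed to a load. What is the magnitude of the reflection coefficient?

|Γ| = (S − 1)/(S + 1) = (1.74 − 1)/(1.74 + 1) = 0.74/2.74

|Γ| ≈ 0.27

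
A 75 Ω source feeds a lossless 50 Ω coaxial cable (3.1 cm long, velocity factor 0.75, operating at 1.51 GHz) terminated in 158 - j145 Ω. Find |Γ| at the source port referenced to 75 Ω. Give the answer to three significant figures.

λ = v/f = 0.75·c / 1.51 GHz = 0.149 m
βl = 2π·l/λ = 2π × 0.208 = 74.9°
tan(βl) = 3.71
Z_in = Z_0·(Z_L + jZ_0·tanβl)/(Z_0 + jZ_L·tanβl) = 8.46 − j5.01 Ω
Γ_s = (Z_in − Z_s)/(Z_in + Z_s) = (-66.5 − j5.01)/(83.5 − j5.01), |Γ_s| = 0.798

|Γ| ≈ 0.798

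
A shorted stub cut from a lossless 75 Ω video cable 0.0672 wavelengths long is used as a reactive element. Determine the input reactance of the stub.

βl = 2π × 0.0672 = 24.2°
tan(βl) = 0.449
For a shorted stub, Z_in = jZ_0·tan(βl)

X_in ≈ 33.7 Ω (inductive)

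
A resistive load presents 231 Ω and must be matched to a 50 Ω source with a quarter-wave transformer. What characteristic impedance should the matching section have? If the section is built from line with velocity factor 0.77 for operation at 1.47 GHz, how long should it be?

Z_qwt = √(Z_0·R_L) = √(50 × 231) = √11550
λ = 0.77·c/f = 0.157 m, so l = λ/4 = 0.0393 m

Z_qwt ≈ 107 Ω; length ≈ 3.93 cm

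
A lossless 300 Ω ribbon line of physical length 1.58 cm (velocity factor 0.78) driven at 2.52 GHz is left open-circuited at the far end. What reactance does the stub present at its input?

λ = v/f = 0.78·c / 2.52 GHz = 0.0929 m
βl = 2π·l/λ = 2π × 0.17 = 61.3°
tan(βl) = 1.82
For an open-circuited stub, Z_in = −jZ_0·cot(βl) = −jZ_0/tan(βl)

X_in ≈ -165 Ω (capacitive)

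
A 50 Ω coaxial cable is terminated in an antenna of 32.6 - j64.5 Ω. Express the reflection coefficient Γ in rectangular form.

Γ ≈ 0.248 − j0.587

Γ = (Z_L − Z_0)/(Z_L + Z_0) = (-17.4 − j64.5)/(82.6 − j64.5)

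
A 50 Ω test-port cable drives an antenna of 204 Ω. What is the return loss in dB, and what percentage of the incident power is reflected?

RL ≈ 4.35 dB; 36.8% of incident power reflected

Γ = (204 − 50)/(204 + 50) = 0.606
RL = −20·log₁₀(0.606) = 4.35 dB
P_refl/P_inc = |Γ|² = 0.368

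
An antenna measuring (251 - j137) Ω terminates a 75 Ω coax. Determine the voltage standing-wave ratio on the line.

Γ = (Z_L − Z_0)/(Z_L + Z_0) = (176 − j137)/(326 − j137)
|Γ| = 223/354 = 0.631
VSWR = (1 + |Γ|)/(1 − |Γ|) = 1.63/0.369

VSWR ≈ 4.42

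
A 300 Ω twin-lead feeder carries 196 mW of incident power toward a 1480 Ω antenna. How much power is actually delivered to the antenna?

Γ = (1480 − 300)/(1480 + 300) = 0.663
|Γ|² = 0.439
P_refl = |Γ|²·P_inc = 86.1 mW, P_del = (1 − |Γ|²)·P_inc = 110 mW

P_delivered ≈ 110 mW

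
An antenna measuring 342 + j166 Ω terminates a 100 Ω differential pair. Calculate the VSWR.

VSWR ≈ 4.28

Γ = (Z_L − Z_0)/(Z_L + Z_0) = (242 + j166)/(442 + j166)
|Γ| = 293/472 = 0.622
VSWR = (1 + |Γ|)/(1 − |Γ|) = 1.62/0.378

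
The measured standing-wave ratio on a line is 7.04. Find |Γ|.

|Γ| ≈ 0.751

|Γ| = (S − 1)/(S + 1) = (7.04 − 1)/(7.04 + 1) = 6.04/8.04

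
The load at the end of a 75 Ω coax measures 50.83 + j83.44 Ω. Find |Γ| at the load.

|Γ| ≈ 0.575

Γ = (Z_L − Z_0)/(Z_L + Z_0) = (-24.17 + j83.44)/(125.8 + j83.44)
|Γ| = 86.9/151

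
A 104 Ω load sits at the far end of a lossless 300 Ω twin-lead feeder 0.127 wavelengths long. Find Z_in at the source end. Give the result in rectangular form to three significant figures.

βl = 2π × 0.127 = 45.7°
tan(βl) = tan(45.7°) = 1.03
Z_in = Z_0·(Z_L + jZ_0·tanβl)/(Z_0 + jZ_L·tanβl)
     = 300·(104 + j308)/(300 + j107)

Z_in ≈ 189 + j240 Ω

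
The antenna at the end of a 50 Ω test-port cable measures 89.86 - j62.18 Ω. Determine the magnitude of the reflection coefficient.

|Γ| ≈ 0.483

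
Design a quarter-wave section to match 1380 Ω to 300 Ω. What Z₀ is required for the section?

Z_qwt ≈ 643 Ω

Z_qwt = √(Z_0·R_L) = √(300 × 1380) = √414000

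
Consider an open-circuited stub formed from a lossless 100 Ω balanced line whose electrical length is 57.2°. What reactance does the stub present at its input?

X_in ≈ -64.4 Ω (capacitive)

tan(βl) = 1.55
For an open-circuited stub, Z_in = −jZ_0·cot(βl) = −jZ_0/tan(βl)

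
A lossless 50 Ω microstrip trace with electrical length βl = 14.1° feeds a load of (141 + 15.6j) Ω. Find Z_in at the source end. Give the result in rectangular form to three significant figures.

tan(βl) = tan(14.1°) = 0.251
Z_in = Z_0·(Z_L + jZ_0·tanβl)/(Z_0 + jZ_L·tanβl)
     = 50·(141 + j28.2)/(46.1 + j35.4)

Z_in ≈ 111 − j54.7 Ω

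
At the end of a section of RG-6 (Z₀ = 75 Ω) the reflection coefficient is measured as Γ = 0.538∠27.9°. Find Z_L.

Z_L = Z_0·(1 + Γ)/(1 − Γ) = 75·(1.48 + j0.252)/(0.525 − j0.252)

Z_L ≈ 157 + j112 Ω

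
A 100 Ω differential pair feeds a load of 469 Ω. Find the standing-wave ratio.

VSWR ≈ 4.69

Γ = (469 − 100)/(469 + 100) = 0.649
VSWR = (1 + 0.649)/(1 − 0.649)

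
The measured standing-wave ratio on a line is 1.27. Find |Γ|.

|Γ| = (S − 1)/(S + 1) = (1.27 − 1)/(1.27 + 1) = 0.27/2.27

|Γ| ≈ 0.119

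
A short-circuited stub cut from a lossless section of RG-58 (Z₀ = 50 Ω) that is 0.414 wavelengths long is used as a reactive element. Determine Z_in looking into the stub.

βl = 2π × 0.414 = 149°
tan(βl) = -0.6
For a short-circuited stub, Z_in = jZ_0·tan(βl)

Z_in ≈ −j30 Ω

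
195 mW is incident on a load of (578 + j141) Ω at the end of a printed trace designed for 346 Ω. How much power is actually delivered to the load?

|Γ| = |(232 + j141)/(924 + j141)| = 0.29
|Γ|² = 0.0844
P_refl = |Γ|²·P_inc = 16.5 mW, P_del = (1 − |Γ|²)·P_inc = 179 mW

P_delivered ≈ 179 mW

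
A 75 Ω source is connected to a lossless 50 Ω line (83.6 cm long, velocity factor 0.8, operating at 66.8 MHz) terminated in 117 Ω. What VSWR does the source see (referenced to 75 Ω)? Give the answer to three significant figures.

VSWR ≈ 3.49

λ = v/f = 0.8·c / 66.8 MHz = 3.59 m
βl = 2π·l/λ = 2π × 0.233 = 83.8°
tan(βl) = 9.16
Z_in = Z_0·(Z_L + jZ_0·tanβl)/(Z_0 + jZ_L·tanβl) = 21.6 − j4.45 Ω
Γ_s = (Z_in − Z_s)/(Z_in + Z_s) = (-53.4 − j4.45)/(96.6 − j4.45), |Γ_s| = 0.555
VSWR = (1 + |Γ_s|)/(1 − |Γ_s|)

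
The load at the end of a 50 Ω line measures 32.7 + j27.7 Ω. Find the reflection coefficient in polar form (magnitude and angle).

Γ = (Z_L − Z_0)/(Z_L + Z_0) = (-17.3 + j27.7)/(82.7 + j27.7)
|Γ| = 32.7/87.2 = 0.374

Γ ≈ 0.374 ∠ 103°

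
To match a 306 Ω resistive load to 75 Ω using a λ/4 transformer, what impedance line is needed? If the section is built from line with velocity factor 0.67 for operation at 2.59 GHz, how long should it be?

Z_qwt ≈ 151 Ω; length ≈ 1.94 cm

Z_qwt = √(Z_0·R_L) = √(75 × 306) = √22950
λ = 0.67·c/f = 0.0776 m, so l = λ/4 = 0.0194 m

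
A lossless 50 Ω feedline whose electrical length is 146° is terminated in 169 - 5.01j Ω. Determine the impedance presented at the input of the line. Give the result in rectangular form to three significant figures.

Z_in ≈ 40.5 + j57.6 Ω

tan(βl) = tan(146°) = -0.675
Z_in = Z_0·(Z_L + jZ_0·tanβl)/(Z_0 + jZ_L·tanβl)
     = 50·(169 − j38.7)/(46.6 − j114)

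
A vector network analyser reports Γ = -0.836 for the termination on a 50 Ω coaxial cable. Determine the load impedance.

Z_L ≈ 4.47 Ω

Z_L = Z_0·(1 + Γ)/(1 − Γ) = 50·(0.164)/(1.84)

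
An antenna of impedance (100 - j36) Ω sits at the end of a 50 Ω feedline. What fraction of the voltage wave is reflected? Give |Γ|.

|Γ| ≈ 0.399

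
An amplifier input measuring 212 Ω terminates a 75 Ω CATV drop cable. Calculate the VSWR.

Γ = (212 − 75)/(212 + 75) = 0.477
VSWR = (1 + 0.477)/(1 − 0.477)

VSWR ≈ 2.83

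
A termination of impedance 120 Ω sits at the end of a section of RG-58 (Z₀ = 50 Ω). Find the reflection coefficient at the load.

Γ = 0.412

Γ = (Z_L − Z_0)/(Z_L + Z_0) = (120 − 50)/(120 + 50) = 70/170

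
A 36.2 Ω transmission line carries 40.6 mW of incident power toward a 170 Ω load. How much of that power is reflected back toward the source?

P_reflected ≈ 17.1 mW

Γ = (170 − 36.2)/(170 + 36.2) = 0.649
|Γ|² = 0.421
P_refl = |Γ|²·P_inc = 17.1 mW, P_del = (1 − |Γ|²)·P_inc = 23.5 mW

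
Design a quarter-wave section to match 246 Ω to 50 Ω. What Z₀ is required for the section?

Z_qwt = √(Z_0·R_L) = √(50 × 246) = √12300

Z_qwt ≈ 111 Ω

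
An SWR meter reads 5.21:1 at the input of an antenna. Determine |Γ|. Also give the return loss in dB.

|Γ| ≈ 0.678; return loss ≈ 3.38 dB

|Γ| = (S − 1)/(S + 1) = (5.21 − 1)/(5.21 + 1) = 4.21/6.21
RL = −20·log₁₀|Γ| = −20·log₁₀(0.678)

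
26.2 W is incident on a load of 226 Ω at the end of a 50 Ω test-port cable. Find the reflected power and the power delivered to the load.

P_reflected ≈ 10.7 W; P_delivered ≈ 15.5 W

Γ = (226 − 50)/(226 + 50) = 0.638
|Γ|² = 0.407
P_refl = |Γ|²·P_inc = 10.7 W, P_del = (1 − |Γ|²)·P_inc = 15.5 W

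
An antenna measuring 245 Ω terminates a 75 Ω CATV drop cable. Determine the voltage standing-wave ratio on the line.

Γ = (245 − 75)/(245 + 75) = 0.531
VSWR = (1 + 0.531)/(1 − 0.531)

VSWR ≈ 3.27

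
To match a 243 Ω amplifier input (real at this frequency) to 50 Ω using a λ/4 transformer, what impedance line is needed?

Z_qwt = √(Z_0·R_L) = √(50 × 243) = √12150

Z_qwt ≈ 110 Ω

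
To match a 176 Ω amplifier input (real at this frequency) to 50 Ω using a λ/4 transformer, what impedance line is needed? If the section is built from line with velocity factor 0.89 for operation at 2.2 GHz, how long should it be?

Z_qwt ≈ 93.8 Ω; length ≈ 3.03 cm

Z_qwt = √(Z_0·R_L) = √(50 × 176) = √8800
λ = 0.89·c/f = 0.121 m, so l = λ/4 = 0.0303 m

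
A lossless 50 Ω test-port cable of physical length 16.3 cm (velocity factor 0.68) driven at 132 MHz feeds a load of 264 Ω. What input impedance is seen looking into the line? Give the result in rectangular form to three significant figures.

Z_in ≈ 23.6 − j58.3 Ω

λ = v/f = 0.68·c / 132 MHz = 1.55 m
βl = 2π·l/λ = 2π × 0.105 = 38°
tan(βl) = tan(38°) = 0.78
Z_in = Z_0·(Z_L + jZ_0·tanβl)/(Z_0 + jZ_L·tanβl)
     = 50·(264 + j39)/(50 + j206)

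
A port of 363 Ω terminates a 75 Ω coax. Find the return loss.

Γ = (363 − 75)/(363 + 75) = 0.658
RL = −20·log₁₀|Γ| = −20·log₁₀(0.658)

RL ≈ 3.64 dB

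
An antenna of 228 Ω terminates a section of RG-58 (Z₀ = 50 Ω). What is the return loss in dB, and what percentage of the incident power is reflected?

RL ≈ 3.87 dB; 41% of incident power reflected

Γ = (228 − 50)/(228 + 50) = 0.64
RL = −20·log₁₀(0.64) = 3.87 dB
P_refl/P_inc = |Γ|² = 0.41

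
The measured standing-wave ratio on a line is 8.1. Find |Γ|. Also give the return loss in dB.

|Γ| ≈ 0.78; return loss ≈ 2.16 dB

|Γ| = (S − 1)/(S + 1) = (8.1 − 1)/(8.1 + 1) = 7.1/9.1
RL = −20·log₁₀|Γ| = −20·log₁₀(0.78)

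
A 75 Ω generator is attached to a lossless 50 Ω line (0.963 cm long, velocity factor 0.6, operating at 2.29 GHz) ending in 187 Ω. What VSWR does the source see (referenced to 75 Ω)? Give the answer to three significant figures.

λ = v/f = 0.6·c / 2.29 GHz = 0.0786 m
βl = 2π·l/λ = 2π × 0.123 = 44.1°
tan(βl) = 0.969
Z_in = Z_0·(Z_L + jZ_0·tanβl)/(Z_0 + jZ_L·tanβl) = 25.6 − j44.5 Ω
Γ_s = (Z_in − Z_s)/(Z_in + Z_s) = (-49.4 − j44.5)/(101 − j44.5), |Γ_s| = 0.604
VSWR = (1 + |Γ_s|)/(1 − |Γ_s|)

VSWR ≈ 4.05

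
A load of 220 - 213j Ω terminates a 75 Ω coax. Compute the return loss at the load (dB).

Γ = (145 − j213)/(295 − j213), |Γ| = 0.708
RL = −20·log₁₀|Γ| = −20·log₁₀(0.708)

RL ≈ 3 dB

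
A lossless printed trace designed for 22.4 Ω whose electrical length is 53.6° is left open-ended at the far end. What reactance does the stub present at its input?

X_in ≈ -16.5 Ω (capacitive)

tan(βl) = 1.36
For an open-ended stub, Z_in = −jZ_0·cot(βl) = −jZ_0/tan(βl)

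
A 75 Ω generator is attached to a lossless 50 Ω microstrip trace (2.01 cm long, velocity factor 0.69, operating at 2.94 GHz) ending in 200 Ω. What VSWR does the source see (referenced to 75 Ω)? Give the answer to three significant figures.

VSWR ≈ 5.84

λ = v/f = 0.69·c / 2.94 GHz = 0.0704 m
βl = 2π·l/λ = 2π × 0.285 = 103°
tan(βl) = -4.41
Z_in = Z_0·(Z_L + jZ_0·tanβl)/(Z_0 + jZ_L·tanβl) = 13.1 + j10.6 Ω
Γ_s = (Z_in − Z_s)/(Z_in + Z_s) = (-61.9 + j10.6)/(88.1 + j10.6), |Γ_s| = 0.708
VSWR = (1 + |Γ_s|)/(1 − |Γ_s|)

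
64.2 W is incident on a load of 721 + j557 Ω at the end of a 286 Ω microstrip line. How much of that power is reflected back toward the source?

|Γ| = |(435 + j557)/(1007 + j557)| = 0.614
|Γ|² = 0.377
P_refl = |Γ|²·P_inc = 24.2 W, P_del = (1 − |Γ|²)·P_inc = 40 W

P_reflected ≈ 24.2 W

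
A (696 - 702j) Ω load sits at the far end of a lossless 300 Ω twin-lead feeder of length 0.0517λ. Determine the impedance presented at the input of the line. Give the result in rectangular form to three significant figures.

Z_in ≈ 204 − j425 Ω

βl = 2π × 0.0517 = 18.6°
tan(βl) = tan(18.6°) = 0.337
Z_in = Z_0·(Z_L + jZ_0·tanβl)/(Z_0 + jZ_L·tanβl)
     = 300·(696 − j601)/(536 + j234)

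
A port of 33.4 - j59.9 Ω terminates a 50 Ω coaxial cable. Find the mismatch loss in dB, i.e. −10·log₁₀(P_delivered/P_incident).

mismatch loss ≈ 1.98 dB

Γ = (-16.6 − j59.9)/(83.4 − j59.9), |Γ| = 0.605
|Γ|² = 0.366, so P_del/P_inc = 1 − |Γ|² = 0.634
ML = −10·log₁₀(1 − |Γ|²)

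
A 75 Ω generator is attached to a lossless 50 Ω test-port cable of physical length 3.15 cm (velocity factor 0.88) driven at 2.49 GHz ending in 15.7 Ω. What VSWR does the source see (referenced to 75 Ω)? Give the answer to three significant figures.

λ = v/f = 0.88·c / 2.49 GHz = 0.106 m
βl = 2π·l/λ = 2π × 0.297 = 107°
tan(βl) = -3.28
Z_in = Z_0·(Z_L + jZ_0·tanβl)/(Z_0 + jZ_L·tanβl) = 89.6 − j71.7 Ω
Γ_s = (Z_in − Z_s)/(Z_in + Z_s) = (14.6 − j71.7)/(165 − j71.7), |Γ_s| = 0.408
VSWR = (1 + |Γ_s|)/(1 − |Γ_s|)

VSWR ≈ 2.38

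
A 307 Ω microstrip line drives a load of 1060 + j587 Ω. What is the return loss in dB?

RL ≈ 3.85 dB

Γ = (753 + j587)/(1367 + j587), |Γ| = 0.642
RL = −20·log₁₀|Γ| = −20·log₁₀(0.642)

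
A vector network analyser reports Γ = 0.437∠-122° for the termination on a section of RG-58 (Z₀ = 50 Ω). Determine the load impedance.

Z_L ≈ 24.5 − j22.4 Ω

Z_L = Z_0·(1 + Γ)/(1 − Γ) = 50·(0.768 − j0.371)/(1.23 + j0.371)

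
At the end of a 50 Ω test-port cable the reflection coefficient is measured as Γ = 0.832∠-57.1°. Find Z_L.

Z_L = Z_0·(1 + Γ)/(1 − Γ) = 50·(1.45 − j0.699)/(0.548 + j0.699)

Z_L ≈ 19.5 − j88.6 Ω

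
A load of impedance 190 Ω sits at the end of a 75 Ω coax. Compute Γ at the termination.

Γ = (Z_L − Z_0)/(Z_L + Z_0) = (190 − 75)/(190 + 75) = 115/265

Γ = 0.434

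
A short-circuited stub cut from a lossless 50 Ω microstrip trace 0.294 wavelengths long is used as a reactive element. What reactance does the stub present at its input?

X_in ≈ -176 Ω (capacitive)

βl = 2π × 0.294 = 106°
tan(βl) = -3.52
For a short-circuited stub, Z_in = jZ_0·tan(βl)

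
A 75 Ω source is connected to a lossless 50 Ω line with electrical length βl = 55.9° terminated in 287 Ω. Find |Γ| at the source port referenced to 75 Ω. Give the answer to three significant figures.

tan(βl) = 1.48
Z_in = Z_0·(Z_L + jZ_0·tanβl)/(Z_0 + jZ_L·tanβl) = 12.5 − j32.4 Ω
Γ_s = (Z_in − Z_s)/(Z_in + Z_s) = (-62.5 − j32.4)/(87.5 − j32.4), |Γ_s| = 0.754

|Γ| ≈ 0.754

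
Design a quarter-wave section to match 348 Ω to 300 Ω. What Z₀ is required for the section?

Z_qwt = √(Z_0·R_L) = √(300 × 348) = √104400

Z_qwt ≈ 323 Ω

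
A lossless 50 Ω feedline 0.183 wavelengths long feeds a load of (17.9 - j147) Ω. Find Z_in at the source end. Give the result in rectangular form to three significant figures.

Z_in ≈ 1.85 − j4.86 Ω

βl = 2π × 0.183 = 65.9°
tan(βl) = tan(65.9°) = 2.23
Z_in = Z_0·(Z_L + jZ_0·tanβl)/(Z_0 + jZ_L·tanβl)
     = 50·(17.9 − j35.3)/(378 + j40)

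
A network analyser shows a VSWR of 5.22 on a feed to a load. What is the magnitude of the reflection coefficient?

|Γ| = (S − 1)/(S + 1) = (5.22 − 1)/(5.22 + 1) = 4.22/6.22

|Γ| ≈ 0.678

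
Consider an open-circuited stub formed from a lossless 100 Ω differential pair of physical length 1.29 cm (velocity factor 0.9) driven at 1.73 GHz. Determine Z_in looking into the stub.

Z_in ≈ −j175 Ω

λ = v/f = 0.9·c / 1.73 GHz = 0.156 m
βl = 2π·l/λ = 2π × 0.0827 = 29.8°
tan(βl) = 0.572
For an open-circuited stub, Z_in = −jZ_0·cot(βl) = −jZ_0/tan(βl)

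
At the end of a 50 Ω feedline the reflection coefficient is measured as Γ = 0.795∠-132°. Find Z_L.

Z_L = Z_0·(1 + Γ)/(1 − Γ) = 50·(0.468 − j0.591)/(1.53 + j0.591)

Z_L ≈ 6.82 − j21.9 Ω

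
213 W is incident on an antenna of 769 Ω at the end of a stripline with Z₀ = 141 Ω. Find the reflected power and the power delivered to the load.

Γ = (769 − 141)/(769 + 141) = 0.69
|Γ|² = 0.476
P_refl = |Γ|²·P_inc = 101 W, P_del = (1 − |Γ|²)·P_inc = 112 W

P_reflected ≈ 101 W; P_delivered ≈ 112 W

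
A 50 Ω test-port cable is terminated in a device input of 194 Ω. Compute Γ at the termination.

Γ = (Z_L − Z_0)/(Z_L + Z_0) = (194 − 50)/(194 + 50) = 144/244

Γ = 0.59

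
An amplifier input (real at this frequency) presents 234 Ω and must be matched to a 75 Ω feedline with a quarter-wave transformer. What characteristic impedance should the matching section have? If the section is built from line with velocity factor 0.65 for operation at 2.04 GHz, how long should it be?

Z_qwt = √(Z_0·R_L) = √(75 × 234) = √17550
λ = 0.65·c/f = 0.0956 m, so l = λ/4 = 0.0239 m

Z_qwt ≈ 132 Ω; length ≈ 2.39 cm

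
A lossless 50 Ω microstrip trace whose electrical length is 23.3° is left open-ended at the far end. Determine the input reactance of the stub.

tan(βl) = 0.431
For an open-ended stub, Z_in = −jZ_0·cot(βl) = −jZ_0/tan(βl)

X_in ≈ -116 Ω (capacitive)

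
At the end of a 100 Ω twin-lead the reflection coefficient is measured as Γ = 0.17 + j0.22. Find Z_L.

Z_L = Z_0·(1 + Γ)/(1 − Γ) = 100·(1.17 + j0.22)/(0.83 − j0.22)

Z_L ≈ 125 + j59.7 Ω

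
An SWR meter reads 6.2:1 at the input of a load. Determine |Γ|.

|Γ| ≈ 0.722

|Γ| = (S − 1)/(S + 1) = (6.2 − 1)/(6.2 + 1) = 5.2/7.2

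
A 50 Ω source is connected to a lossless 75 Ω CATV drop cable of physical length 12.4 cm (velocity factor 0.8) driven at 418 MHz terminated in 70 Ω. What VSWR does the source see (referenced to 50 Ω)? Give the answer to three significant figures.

VSWR ≈ 1.6

λ = v/f = 0.8·c / 418 MHz = 0.574 m
βl = 2π·l/λ = 2π × 0.216 = 77.7°
tan(βl) = 4.6
Z_in = Z_0·(Z_L + jZ_0·tanβl)/(Z_0 + jZ_L·tanβl) = 79.8 + j2.29 Ω
Γ_s = (Z_in − Z_s)/(Z_in + Z_s) = (29.8 + j2.29)/(130 + j2.29), |Γ_s| = 0.23
VSWR = (1 + |Γ_s|)/(1 − |Γ_s|)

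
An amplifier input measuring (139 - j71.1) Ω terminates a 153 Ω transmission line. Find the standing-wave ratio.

Γ = (Z_L − Z_0)/(Z_L + Z_0) = (-14 − j71.1)/(292 − j71.1)
|Γ| = 72.5/301 = 0.241
VSWR = (1 + |Γ|)/(1 − |Γ|) = 1.24/0.759

VSWR ≈ 1.64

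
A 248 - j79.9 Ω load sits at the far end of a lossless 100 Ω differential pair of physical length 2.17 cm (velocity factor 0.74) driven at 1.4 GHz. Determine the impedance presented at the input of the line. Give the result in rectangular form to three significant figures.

λ = v/f = 0.74·c / 1.4 GHz = 0.159 m
βl = 2π·l/λ = 2π × 0.137 = 49.3°
tan(βl) = tan(49.3°) = 1.16
Z_in = Z_0·(Z_L + jZ_0·tanβl)/(Z_0 + jZ_L·tanβl)
     = 100·(248 + j36.2)/(193 + j288)

Z_in ≈ 48.5 − j53.7 Ω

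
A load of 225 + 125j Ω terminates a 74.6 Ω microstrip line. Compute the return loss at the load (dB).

Γ = (150.4 + j125)/(299.6 + j125), |Γ| = 0.602
RL = −20·log₁₀|Γ| = −20·log₁₀(0.602)

RL ≈ 4.4 dB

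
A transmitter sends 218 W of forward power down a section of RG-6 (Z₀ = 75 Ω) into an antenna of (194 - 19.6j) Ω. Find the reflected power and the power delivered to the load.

|Γ| = |(119 − j19.6)/(269 − j19.6)| = 0.447
|Γ|² = 0.2
P_refl = |Γ|²·P_inc = 43.6 W, P_del = (1 − |Γ|²)·P_inc = 174 W

P_reflected ≈ 43.6 W; P_delivered ≈ 174 W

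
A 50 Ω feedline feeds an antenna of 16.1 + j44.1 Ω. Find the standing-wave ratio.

Γ = (Z_L − Z_0)/(Z_L + Z_0) = (-33.9 + j44.1)/(66.1 + j44.1)
|Γ| = 55.6/79.5 = 0.7
VSWR = (1 + |Γ|)/(1 − |Γ|) = 1.7/0.3

VSWR ≈ 5.67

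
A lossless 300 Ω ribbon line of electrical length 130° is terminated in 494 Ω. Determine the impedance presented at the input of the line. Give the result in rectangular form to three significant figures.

tan(βl) = tan(130°) = -1.19
Z_in = Z_0·(Z_L + jZ_0·tanβl)/(Z_0 + jZ_L·tanβl)
     = 300·(494 − j358)/(300 − j589)

Z_in ≈ 246 + j126 Ω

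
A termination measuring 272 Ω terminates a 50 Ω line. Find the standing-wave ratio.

VSWR ≈ 5.44

For a purely resistive load, VSWR = R_L/Z_0 or Z_0/R_L (whichever > 1) = 272/50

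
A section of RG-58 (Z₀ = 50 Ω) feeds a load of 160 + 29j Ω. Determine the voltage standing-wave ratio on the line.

VSWR ≈ 3.32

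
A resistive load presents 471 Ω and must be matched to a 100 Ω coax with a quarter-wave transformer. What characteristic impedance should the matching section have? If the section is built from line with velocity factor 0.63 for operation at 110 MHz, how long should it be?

Z_qwt ≈ 217 Ω; length ≈ 43 cm

Z_qwt = √(Z_0·R_L) = √(100 × 471) = √47100
λ = 0.63·c/f = 1.72 m, so l = λ/4 = 0.43 m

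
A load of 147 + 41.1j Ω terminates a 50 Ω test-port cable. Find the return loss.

Γ = (97 + j41.1)/(197 + j41.1), |Γ| = 0.523
RL = −20·log₁₀|Γ| = −20·log₁₀(0.523)

RL ≈ 5.62 dB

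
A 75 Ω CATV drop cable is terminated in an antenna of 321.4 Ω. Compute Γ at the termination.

Γ = 0.622

Γ = (Z_L − Z_0)/(Z_L + Z_0) = (321.4 − 75)/(321.4 + 75) = 246.4/396.4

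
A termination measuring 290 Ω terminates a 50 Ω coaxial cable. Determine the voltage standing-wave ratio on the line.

Γ = (290 − 50)/(290 + 50) = 0.706
VSWR = (1 + 0.706)/(1 − 0.706)

VSWR ≈ 5.8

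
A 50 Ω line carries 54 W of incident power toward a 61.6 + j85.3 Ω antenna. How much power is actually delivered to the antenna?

|Γ| = |(11.6 + j85.3)/(111.6 + j85.3)| = 0.613
|Γ|² = 0.376
P_refl = |Γ|²·P_inc = 20.3 W, P_del = (1 − |Γ|²)·P_inc = 33.7 W

P_delivered ≈ 33.7 W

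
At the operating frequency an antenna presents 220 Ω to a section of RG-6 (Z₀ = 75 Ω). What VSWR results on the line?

Γ = (220 − 75)/(220 + 75) = 0.492
VSWR = (1 + 0.492)/(1 − 0.492)

VSWR ≈ 2.93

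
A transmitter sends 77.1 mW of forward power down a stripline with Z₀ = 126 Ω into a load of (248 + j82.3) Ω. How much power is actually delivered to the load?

P_delivered ≈ 65.7 mW

|Γ| = |(122 + j82.3)/(374 + j82.3)| = 0.384
|Γ|² = 0.148
P_refl = |Γ|²·P_inc = 11.4 mW, P_del = (1 − |Γ|²)·P_inc = 65.7 mW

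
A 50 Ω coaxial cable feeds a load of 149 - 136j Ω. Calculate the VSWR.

VSWR ≈ 5.62

Γ = (Z_L − Z_0)/(Z_L + Z_0) = (99 − j136)/(199 − j136)
|Γ| = 168/241 = 0.698
VSWR = (1 + |Γ|)/(1 − |Γ|) = 1.7/0.302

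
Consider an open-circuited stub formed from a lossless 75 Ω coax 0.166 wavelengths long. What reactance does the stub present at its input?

X_in ≈ -43.7 Ω (capacitive)

βl = 2π × 0.166 = 59.8°
tan(βl) = 1.72
For an open-circuited stub, Z_in = −jZ_0·cot(βl) = −jZ_0/tan(βl)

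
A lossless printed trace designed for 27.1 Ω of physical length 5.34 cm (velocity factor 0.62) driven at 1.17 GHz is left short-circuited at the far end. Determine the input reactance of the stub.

λ = v/f = 0.62·c / 1.17 GHz = 0.159 m
βl = 2π·l/λ = 2π × 0.336 = 121°
tan(βl) = -1.67
For a short-circuited stub, Z_in = jZ_0·tan(βl)

X_in ≈ -45.2 Ω (capacitive)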